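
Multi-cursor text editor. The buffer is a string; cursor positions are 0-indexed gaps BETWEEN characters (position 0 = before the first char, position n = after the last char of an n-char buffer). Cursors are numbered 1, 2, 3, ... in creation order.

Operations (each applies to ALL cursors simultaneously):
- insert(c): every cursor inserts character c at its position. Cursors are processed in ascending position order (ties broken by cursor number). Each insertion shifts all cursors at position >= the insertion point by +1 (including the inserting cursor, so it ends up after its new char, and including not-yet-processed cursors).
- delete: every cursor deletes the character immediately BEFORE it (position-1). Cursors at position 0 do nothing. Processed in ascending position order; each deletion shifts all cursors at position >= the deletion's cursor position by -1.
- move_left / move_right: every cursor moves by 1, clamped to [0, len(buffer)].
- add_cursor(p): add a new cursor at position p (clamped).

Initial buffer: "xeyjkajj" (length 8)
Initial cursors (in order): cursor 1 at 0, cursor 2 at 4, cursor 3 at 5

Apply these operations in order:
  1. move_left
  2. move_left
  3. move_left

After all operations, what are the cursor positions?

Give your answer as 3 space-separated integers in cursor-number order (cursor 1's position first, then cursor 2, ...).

After op 1 (move_left): buffer="xeyjkajj" (len 8), cursors c1@0 c2@3 c3@4, authorship ........
After op 2 (move_left): buffer="xeyjkajj" (len 8), cursors c1@0 c2@2 c3@3, authorship ........
After op 3 (move_left): buffer="xeyjkajj" (len 8), cursors c1@0 c2@1 c3@2, authorship ........

Answer: 0 1 2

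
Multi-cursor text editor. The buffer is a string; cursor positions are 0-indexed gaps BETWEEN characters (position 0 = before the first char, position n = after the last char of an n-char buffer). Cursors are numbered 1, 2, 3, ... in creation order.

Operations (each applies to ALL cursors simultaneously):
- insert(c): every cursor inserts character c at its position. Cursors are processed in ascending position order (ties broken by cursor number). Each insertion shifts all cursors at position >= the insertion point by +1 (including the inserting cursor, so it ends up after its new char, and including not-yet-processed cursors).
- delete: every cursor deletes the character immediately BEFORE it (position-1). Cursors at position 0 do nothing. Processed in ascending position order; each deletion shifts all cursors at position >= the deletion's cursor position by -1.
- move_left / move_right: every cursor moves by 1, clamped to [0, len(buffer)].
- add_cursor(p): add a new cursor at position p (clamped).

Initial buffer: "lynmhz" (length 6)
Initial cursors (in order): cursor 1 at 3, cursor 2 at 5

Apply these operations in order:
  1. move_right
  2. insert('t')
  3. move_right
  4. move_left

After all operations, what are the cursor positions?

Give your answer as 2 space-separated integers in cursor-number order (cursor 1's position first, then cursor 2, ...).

After op 1 (move_right): buffer="lynmhz" (len 6), cursors c1@4 c2@6, authorship ......
After op 2 (insert('t')): buffer="lynmthzt" (len 8), cursors c1@5 c2@8, authorship ....1..2
After op 3 (move_right): buffer="lynmthzt" (len 8), cursors c1@6 c2@8, authorship ....1..2
After op 4 (move_left): buffer="lynmthzt" (len 8), cursors c1@5 c2@7, authorship ....1..2

Answer: 5 7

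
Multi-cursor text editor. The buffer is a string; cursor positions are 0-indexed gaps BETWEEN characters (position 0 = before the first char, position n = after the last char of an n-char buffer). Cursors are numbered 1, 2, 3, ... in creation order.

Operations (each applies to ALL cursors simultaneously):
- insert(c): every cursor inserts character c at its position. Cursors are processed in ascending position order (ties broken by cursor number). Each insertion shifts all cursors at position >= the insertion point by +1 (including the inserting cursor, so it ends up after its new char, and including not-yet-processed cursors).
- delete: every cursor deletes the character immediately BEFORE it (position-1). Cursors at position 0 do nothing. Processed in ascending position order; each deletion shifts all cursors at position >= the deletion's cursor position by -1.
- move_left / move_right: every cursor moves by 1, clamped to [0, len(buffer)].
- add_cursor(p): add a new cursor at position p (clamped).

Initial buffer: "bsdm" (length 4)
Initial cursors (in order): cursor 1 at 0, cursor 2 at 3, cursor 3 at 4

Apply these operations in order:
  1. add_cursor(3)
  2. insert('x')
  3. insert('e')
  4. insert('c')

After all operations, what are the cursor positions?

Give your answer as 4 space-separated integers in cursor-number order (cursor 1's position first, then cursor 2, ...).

After op 1 (add_cursor(3)): buffer="bsdm" (len 4), cursors c1@0 c2@3 c4@3 c3@4, authorship ....
After op 2 (insert('x')): buffer="xbsdxxmx" (len 8), cursors c1@1 c2@6 c4@6 c3@8, authorship 1...24.3
After op 3 (insert('e')): buffer="xebsdxxeemxe" (len 12), cursors c1@2 c2@9 c4@9 c3@12, authorship 11...2424.33
After op 4 (insert('c')): buffer="xecbsdxxeeccmxec" (len 16), cursors c1@3 c2@12 c4@12 c3@16, authorship 111...242424.333

Answer: 3 12 16 12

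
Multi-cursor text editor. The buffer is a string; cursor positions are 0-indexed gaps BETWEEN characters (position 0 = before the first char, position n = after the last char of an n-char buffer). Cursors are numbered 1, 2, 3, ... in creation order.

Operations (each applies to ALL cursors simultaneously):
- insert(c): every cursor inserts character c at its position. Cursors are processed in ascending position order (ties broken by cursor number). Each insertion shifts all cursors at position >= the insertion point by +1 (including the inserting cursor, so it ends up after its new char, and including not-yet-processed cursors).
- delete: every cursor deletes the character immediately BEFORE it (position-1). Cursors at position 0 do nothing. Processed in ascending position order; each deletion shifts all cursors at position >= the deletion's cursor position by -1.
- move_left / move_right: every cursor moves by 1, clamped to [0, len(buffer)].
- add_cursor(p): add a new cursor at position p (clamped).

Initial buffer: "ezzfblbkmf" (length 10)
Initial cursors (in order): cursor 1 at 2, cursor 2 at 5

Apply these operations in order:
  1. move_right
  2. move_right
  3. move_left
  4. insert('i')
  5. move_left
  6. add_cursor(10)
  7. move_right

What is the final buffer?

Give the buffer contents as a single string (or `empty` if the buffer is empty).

Answer: ezzifblibkmf

Derivation:
After op 1 (move_right): buffer="ezzfblbkmf" (len 10), cursors c1@3 c2@6, authorship ..........
After op 2 (move_right): buffer="ezzfblbkmf" (len 10), cursors c1@4 c2@7, authorship ..........
After op 3 (move_left): buffer="ezzfblbkmf" (len 10), cursors c1@3 c2@6, authorship ..........
After op 4 (insert('i')): buffer="ezzifblibkmf" (len 12), cursors c1@4 c2@8, authorship ...1...2....
After op 5 (move_left): buffer="ezzifblibkmf" (len 12), cursors c1@3 c2@7, authorship ...1...2....
After op 6 (add_cursor(10)): buffer="ezzifblibkmf" (len 12), cursors c1@3 c2@7 c3@10, authorship ...1...2....
After op 7 (move_right): buffer="ezzifblibkmf" (len 12), cursors c1@4 c2@8 c3@11, authorship ...1...2....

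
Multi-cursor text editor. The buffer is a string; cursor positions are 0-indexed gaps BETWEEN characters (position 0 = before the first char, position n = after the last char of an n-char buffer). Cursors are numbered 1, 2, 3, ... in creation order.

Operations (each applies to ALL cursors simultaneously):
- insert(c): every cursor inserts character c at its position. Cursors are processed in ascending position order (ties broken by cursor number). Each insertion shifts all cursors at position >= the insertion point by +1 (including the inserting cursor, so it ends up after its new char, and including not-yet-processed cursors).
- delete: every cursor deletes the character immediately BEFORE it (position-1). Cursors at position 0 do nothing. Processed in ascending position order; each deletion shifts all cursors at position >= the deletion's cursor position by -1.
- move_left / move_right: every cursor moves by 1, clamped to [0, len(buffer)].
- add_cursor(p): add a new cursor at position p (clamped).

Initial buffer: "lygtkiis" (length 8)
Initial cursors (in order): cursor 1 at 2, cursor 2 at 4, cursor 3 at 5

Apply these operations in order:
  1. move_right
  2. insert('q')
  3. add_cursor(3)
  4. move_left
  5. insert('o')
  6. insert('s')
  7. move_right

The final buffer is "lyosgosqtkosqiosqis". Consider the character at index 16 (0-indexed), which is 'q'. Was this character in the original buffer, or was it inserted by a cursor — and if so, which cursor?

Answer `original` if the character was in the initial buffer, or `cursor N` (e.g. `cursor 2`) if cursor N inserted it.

After op 1 (move_right): buffer="lygtkiis" (len 8), cursors c1@3 c2@5 c3@6, authorship ........
After op 2 (insert('q')): buffer="lygqtkqiqis" (len 11), cursors c1@4 c2@7 c3@9, authorship ...1..2.3..
After op 3 (add_cursor(3)): buffer="lygqtkqiqis" (len 11), cursors c4@3 c1@4 c2@7 c3@9, authorship ...1..2.3..
After op 4 (move_left): buffer="lygqtkqiqis" (len 11), cursors c4@2 c1@3 c2@6 c3@8, authorship ...1..2.3..
After op 5 (insert('o')): buffer="lyogoqtkoqioqis" (len 15), cursors c4@3 c1@5 c2@9 c3@12, authorship ..4.11..22.33..
After op 6 (insert('s')): buffer="lyosgosqtkosqiosqis" (len 19), cursors c4@4 c1@7 c2@12 c3@16, authorship ..44.111..222.333..
After op 7 (move_right): buffer="lyosgosqtkosqiosqis" (len 19), cursors c4@5 c1@8 c2@13 c3@17, authorship ..44.111..222.333..
Authorship (.=original, N=cursor N): . . 4 4 . 1 1 1 . . 2 2 2 . 3 3 3 . .
Index 16: author = 3

Answer: cursor 3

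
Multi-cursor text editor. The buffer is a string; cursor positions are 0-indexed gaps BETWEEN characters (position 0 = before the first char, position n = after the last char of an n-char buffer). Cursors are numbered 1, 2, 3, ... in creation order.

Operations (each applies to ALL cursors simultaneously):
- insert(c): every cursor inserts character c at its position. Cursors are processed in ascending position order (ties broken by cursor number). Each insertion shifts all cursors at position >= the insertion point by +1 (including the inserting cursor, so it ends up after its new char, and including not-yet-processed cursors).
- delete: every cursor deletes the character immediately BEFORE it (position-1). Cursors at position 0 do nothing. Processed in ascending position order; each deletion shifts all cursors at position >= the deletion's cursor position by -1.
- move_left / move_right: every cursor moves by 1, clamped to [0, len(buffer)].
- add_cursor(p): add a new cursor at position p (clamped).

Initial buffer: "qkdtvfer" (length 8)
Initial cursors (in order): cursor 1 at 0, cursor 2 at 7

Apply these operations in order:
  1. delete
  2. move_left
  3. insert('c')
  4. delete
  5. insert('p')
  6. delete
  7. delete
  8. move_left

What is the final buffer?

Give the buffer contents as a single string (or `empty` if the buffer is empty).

After op 1 (delete): buffer="qkdtvfr" (len 7), cursors c1@0 c2@6, authorship .......
After op 2 (move_left): buffer="qkdtvfr" (len 7), cursors c1@0 c2@5, authorship .......
After op 3 (insert('c')): buffer="cqkdtvcfr" (len 9), cursors c1@1 c2@7, authorship 1.....2..
After op 4 (delete): buffer="qkdtvfr" (len 7), cursors c1@0 c2@5, authorship .......
After op 5 (insert('p')): buffer="pqkdtvpfr" (len 9), cursors c1@1 c2@7, authorship 1.....2..
After op 6 (delete): buffer="qkdtvfr" (len 7), cursors c1@0 c2@5, authorship .......
After op 7 (delete): buffer="qkdtfr" (len 6), cursors c1@0 c2@4, authorship ......
After op 8 (move_left): buffer="qkdtfr" (len 6), cursors c1@0 c2@3, authorship ......

Answer: qkdtfr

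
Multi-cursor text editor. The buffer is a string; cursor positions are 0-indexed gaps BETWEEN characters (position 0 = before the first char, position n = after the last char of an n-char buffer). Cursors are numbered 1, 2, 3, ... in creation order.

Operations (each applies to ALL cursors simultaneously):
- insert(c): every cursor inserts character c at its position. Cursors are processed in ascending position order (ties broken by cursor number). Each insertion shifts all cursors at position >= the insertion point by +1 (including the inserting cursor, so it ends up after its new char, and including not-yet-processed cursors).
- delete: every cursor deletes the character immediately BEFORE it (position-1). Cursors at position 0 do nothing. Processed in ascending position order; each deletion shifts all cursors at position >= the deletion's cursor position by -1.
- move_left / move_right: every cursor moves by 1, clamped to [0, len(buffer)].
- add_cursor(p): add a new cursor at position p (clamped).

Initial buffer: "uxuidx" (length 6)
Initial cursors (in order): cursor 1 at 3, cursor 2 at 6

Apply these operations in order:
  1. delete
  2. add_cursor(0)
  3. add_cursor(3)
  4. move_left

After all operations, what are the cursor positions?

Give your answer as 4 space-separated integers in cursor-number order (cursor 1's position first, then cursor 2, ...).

After op 1 (delete): buffer="uxid" (len 4), cursors c1@2 c2@4, authorship ....
After op 2 (add_cursor(0)): buffer="uxid" (len 4), cursors c3@0 c1@2 c2@4, authorship ....
After op 3 (add_cursor(3)): buffer="uxid" (len 4), cursors c3@0 c1@2 c4@3 c2@4, authorship ....
After op 4 (move_left): buffer="uxid" (len 4), cursors c3@0 c1@1 c4@2 c2@3, authorship ....

Answer: 1 3 0 2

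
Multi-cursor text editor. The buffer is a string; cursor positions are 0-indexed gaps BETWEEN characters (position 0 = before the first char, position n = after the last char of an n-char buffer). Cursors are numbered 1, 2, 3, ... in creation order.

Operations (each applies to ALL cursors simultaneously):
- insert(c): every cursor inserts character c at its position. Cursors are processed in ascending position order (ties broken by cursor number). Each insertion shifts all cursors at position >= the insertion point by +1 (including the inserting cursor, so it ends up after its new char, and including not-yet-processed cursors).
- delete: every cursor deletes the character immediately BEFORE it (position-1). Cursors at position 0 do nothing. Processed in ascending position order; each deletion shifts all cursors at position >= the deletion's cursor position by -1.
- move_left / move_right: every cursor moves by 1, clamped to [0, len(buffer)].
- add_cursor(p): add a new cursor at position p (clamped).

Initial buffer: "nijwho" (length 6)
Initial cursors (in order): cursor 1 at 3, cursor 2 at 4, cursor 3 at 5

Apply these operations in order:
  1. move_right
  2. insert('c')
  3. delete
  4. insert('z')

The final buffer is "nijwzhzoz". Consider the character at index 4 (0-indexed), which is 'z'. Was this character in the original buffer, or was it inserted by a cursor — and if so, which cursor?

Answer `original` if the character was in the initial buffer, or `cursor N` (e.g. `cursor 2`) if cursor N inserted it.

After op 1 (move_right): buffer="nijwho" (len 6), cursors c1@4 c2@5 c3@6, authorship ......
After op 2 (insert('c')): buffer="nijwchcoc" (len 9), cursors c1@5 c2@7 c3@9, authorship ....1.2.3
After op 3 (delete): buffer="nijwho" (len 6), cursors c1@4 c2@5 c3@6, authorship ......
After op 4 (insert('z')): buffer="nijwzhzoz" (len 9), cursors c1@5 c2@7 c3@9, authorship ....1.2.3
Authorship (.=original, N=cursor N): . . . . 1 . 2 . 3
Index 4: author = 1

Answer: cursor 1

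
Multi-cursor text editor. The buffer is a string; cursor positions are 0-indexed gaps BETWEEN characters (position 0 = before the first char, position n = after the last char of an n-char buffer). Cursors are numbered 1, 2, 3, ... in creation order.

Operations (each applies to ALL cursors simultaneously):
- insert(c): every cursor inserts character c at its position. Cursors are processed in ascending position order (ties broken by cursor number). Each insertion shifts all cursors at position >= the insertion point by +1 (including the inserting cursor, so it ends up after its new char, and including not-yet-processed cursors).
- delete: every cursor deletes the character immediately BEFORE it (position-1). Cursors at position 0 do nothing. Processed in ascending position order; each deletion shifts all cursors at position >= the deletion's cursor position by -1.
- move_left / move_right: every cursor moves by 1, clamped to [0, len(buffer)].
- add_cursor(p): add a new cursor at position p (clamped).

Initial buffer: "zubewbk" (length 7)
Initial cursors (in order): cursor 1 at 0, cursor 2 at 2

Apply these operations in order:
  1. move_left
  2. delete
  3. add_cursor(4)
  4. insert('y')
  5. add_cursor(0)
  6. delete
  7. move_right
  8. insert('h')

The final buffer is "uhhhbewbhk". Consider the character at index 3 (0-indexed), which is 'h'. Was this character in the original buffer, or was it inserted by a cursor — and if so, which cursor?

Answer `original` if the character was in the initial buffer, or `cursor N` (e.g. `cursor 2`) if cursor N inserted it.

Answer: cursor 4

Derivation:
After op 1 (move_left): buffer="zubewbk" (len 7), cursors c1@0 c2@1, authorship .......
After op 2 (delete): buffer="ubewbk" (len 6), cursors c1@0 c2@0, authorship ......
After op 3 (add_cursor(4)): buffer="ubewbk" (len 6), cursors c1@0 c2@0 c3@4, authorship ......
After op 4 (insert('y')): buffer="yyubewybk" (len 9), cursors c1@2 c2@2 c3@7, authorship 12....3..
After op 5 (add_cursor(0)): buffer="yyubewybk" (len 9), cursors c4@0 c1@2 c2@2 c3@7, authorship 12....3..
After op 6 (delete): buffer="ubewbk" (len 6), cursors c1@0 c2@0 c4@0 c3@4, authorship ......
After op 7 (move_right): buffer="ubewbk" (len 6), cursors c1@1 c2@1 c4@1 c3@5, authorship ......
After op 8 (insert('h')): buffer="uhhhbewbhk" (len 10), cursors c1@4 c2@4 c4@4 c3@9, authorship .124....3.
Authorship (.=original, N=cursor N): . 1 2 4 . . . . 3 .
Index 3: author = 4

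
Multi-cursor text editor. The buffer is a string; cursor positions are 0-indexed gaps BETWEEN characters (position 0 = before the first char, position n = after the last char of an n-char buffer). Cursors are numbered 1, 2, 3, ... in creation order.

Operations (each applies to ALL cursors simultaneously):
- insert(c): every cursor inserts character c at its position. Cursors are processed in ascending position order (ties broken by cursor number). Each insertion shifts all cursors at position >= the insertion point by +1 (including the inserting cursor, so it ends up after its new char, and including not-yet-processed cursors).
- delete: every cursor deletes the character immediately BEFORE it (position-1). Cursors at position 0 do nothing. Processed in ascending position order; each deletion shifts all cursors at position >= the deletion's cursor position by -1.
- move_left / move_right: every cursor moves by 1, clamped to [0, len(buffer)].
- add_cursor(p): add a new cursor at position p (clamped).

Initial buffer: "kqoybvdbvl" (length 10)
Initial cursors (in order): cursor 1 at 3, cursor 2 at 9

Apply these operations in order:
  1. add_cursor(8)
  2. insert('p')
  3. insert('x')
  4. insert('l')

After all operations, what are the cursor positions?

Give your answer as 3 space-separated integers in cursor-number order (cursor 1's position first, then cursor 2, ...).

After op 1 (add_cursor(8)): buffer="kqoybvdbvl" (len 10), cursors c1@3 c3@8 c2@9, authorship ..........
After op 2 (insert('p')): buffer="kqopybvdbpvpl" (len 13), cursors c1@4 c3@10 c2@12, authorship ...1.....3.2.
After op 3 (insert('x')): buffer="kqopxybvdbpxvpxl" (len 16), cursors c1@5 c3@12 c2@15, authorship ...11.....33.22.
After op 4 (insert('l')): buffer="kqopxlybvdbpxlvpxll" (len 19), cursors c1@6 c3@14 c2@18, authorship ...111.....333.222.

Answer: 6 18 14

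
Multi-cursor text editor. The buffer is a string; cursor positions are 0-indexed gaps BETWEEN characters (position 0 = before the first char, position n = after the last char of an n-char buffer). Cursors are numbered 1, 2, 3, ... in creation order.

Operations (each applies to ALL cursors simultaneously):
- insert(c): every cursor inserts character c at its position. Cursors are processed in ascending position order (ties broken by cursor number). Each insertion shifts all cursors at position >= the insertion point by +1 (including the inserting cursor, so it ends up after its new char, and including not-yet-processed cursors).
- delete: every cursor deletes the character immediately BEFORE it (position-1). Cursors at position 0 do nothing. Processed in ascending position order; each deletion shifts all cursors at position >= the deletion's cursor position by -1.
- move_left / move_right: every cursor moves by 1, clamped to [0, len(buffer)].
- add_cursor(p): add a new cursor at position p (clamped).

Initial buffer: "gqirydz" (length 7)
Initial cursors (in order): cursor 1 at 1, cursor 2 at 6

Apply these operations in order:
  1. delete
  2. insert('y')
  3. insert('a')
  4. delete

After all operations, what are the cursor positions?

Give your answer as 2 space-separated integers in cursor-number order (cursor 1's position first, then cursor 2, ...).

Answer: 1 6

Derivation:
After op 1 (delete): buffer="qiryz" (len 5), cursors c1@0 c2@4, authorship .....
After op 2 (insert('y')): buffer="yqiryyz" (len 7), cursors c1@1 c2@6, authorship 1....2.
After op 3 (insert('a')): buffer="yaqiryyaz" (len 9), cursors c1@2 c2@8, authorship 11....22.
After op 4 (delete): buffer="yqiryyz" (len 7), cursors c1@1 c2@6, authorship 1....2.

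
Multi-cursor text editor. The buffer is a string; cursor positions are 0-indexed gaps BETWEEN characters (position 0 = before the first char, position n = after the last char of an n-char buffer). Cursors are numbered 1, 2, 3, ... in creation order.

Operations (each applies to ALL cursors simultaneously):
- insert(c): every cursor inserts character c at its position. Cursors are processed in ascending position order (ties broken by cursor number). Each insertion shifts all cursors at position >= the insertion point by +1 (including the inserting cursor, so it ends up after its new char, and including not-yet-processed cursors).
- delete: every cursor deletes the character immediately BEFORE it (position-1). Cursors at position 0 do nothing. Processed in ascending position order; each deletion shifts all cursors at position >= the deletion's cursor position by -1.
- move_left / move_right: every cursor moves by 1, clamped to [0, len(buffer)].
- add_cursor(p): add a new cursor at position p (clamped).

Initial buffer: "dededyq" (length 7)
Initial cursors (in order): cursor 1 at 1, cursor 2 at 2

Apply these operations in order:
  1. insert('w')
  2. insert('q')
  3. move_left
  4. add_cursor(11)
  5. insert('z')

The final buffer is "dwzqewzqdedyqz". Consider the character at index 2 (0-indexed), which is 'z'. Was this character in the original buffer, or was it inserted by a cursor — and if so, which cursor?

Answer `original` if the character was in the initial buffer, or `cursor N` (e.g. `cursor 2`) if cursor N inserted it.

After op 1 (insert('w')): buffer="dwewdedyq" (len 9), cursors c1@2 c2@4, authorship .1.2.....
After op 2 (insert('q')): buffer="dwqewqdedyq" (len 11), cursors c1@3 c2@6, authorship .11.22.....
After op 3 (move_left): buffer="dwqewqdedyq" (len 11), cursors c1@2 c2@5, authorship .11.22.....
After op 4 (add_cursor(11)): buffer="dwqewqdedyq" (len 11), cursors c1@2 c2@5 c3@11, authorship .11.22.....
After op 5 (insert('z')): buffer="dwzqewzqdedyqz" (len 14), cursors c1@3 c2@7 c3@14, authorship .111.222.....3
Authorship (.=original, N=cursor N): . 1 1 1 . 2 2 2 . . . . . 3
Index 2: author = 1

Answer: cursor 1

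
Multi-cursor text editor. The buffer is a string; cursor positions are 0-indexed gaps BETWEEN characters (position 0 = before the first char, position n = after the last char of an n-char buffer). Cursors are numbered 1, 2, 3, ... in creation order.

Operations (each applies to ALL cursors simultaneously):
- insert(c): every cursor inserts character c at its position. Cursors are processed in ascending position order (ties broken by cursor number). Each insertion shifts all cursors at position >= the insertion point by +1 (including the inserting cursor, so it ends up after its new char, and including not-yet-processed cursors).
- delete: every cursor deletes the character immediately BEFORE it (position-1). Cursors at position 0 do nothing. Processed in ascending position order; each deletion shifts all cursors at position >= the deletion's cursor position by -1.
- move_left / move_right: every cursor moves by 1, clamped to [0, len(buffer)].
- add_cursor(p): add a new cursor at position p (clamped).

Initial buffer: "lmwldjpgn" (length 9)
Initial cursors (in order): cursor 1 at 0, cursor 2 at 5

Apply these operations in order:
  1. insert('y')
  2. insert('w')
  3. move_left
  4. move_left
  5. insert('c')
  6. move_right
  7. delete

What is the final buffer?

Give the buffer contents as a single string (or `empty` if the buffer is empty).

After op 1 (insert('y')): buffer="ylmwldyjpgn" (len 11), cursors c1@1 c2@7, authorship 1.....2....
After op 2 (insert('w')): buffer="ywlmwldywjpgn" (len 13), cursors c1@2 c2@9, authorship 11.....22....
After op 3 (move_left): buffer="ywlmwldywjpgn" (len 13), cursors c1@1 c2@8, authorship 11.....22....
After op 4 (move_left): buffer="ywlmwldywjpgn" (len 13), cursors c1@0 c2@7, authorship 11.....22....
After op 5 (insert('c')): buffer="cywlmwldcywjpgn" (len 15), cursors c1@1 c2@9, authorship 111.....222....
After op 6 (move_right): buffer="cywlmwldcywjpgn" (len 15), cursors c1@2 c2@10, authorship 111.....222....
After op 7 (delete): buffer="cwlmwldcwjpgn" (len 13), cursors c1@1 c2@8, authorship 11.....22....

Answer: cwlmwldcwjpgn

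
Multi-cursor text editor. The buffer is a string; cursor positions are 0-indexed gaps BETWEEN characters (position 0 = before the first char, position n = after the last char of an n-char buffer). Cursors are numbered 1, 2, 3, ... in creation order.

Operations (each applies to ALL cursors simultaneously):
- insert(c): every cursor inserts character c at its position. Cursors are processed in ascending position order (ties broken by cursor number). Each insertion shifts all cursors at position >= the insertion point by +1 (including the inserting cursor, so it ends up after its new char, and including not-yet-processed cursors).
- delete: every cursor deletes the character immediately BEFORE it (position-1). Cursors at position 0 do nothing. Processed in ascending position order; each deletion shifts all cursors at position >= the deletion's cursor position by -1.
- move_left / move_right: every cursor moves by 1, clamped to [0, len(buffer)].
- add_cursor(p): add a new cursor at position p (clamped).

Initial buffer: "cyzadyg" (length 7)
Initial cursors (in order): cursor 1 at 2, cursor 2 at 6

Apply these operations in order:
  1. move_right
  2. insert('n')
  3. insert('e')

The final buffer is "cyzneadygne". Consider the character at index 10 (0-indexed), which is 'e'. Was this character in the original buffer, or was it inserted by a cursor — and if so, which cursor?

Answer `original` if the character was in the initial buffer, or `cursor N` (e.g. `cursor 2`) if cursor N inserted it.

Answer: cursor 2

Derivation:
After op 1 (move_right): buffer="cyzadyg" (len 7), cursors c1@3 c2@7, authorship .......
After op 2 (insert('n')): buffer="cyznadygn" (len 9), cursors c1@4 c2@9, authorship ...1....2
After op 3 (insert('e')): buffer="cyzneadygne" (len 11), cursors c1@5 c2@11, authorship ...11....22
Authorship (.=original, N=cursor N): . . . 1 1 . . . . 2 2
Index 10: author = 2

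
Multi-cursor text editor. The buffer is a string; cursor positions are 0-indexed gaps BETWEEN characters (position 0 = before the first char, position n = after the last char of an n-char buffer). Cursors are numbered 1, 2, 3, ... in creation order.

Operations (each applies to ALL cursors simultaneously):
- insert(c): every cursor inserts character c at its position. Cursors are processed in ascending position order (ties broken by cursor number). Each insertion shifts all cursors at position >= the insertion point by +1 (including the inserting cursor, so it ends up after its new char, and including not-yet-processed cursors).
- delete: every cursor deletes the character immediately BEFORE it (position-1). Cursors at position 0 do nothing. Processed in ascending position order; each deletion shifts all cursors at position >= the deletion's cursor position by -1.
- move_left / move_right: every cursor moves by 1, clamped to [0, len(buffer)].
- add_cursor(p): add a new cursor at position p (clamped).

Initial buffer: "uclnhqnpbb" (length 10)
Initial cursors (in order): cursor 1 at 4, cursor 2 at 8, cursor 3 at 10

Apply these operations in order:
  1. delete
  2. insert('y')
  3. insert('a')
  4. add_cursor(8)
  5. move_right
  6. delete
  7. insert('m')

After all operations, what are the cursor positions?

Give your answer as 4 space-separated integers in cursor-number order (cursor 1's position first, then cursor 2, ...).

After op 1 (delete): buffer="uclhqnb" (len 7), cursors c1@3 c2@6 c3@7, authorship .......
After op 2 (insert('y')): buffer="uclyhqnyby" (len 10), cursors c1@4 c2@8 c3@10, authorship ...1...2.3
After op 3 (insert('a')): buffer="uclyahqnyabya" (len 13), cursors c1@5 c2@10 c3@13, authorship ...11...22.33
After op 4 (add_cursor(8)): buffer="uclyahqnyabya" (len 13), cursors c1@5 c4@8 c2@10 c3@13, authorship ...11...22.33
After op 5 (move_right): buffer="uclyahqnyabya" (len 13), cursors c1@6 c4@9 c2@11 c3@13, authorship ...11...22.33
After op 6 (delete): buffer="uclyaqnay" (len 9), cursors c1@5 c4@7 c2@8 c3@9, authorship ...11..23
After op 7 (insert('m')): buffer="uclyamqnmamym" (len 13), cursors c1@6 c4@9 c2@11 c3@13, authorship ...111..42233

Answer: 6 11 13 9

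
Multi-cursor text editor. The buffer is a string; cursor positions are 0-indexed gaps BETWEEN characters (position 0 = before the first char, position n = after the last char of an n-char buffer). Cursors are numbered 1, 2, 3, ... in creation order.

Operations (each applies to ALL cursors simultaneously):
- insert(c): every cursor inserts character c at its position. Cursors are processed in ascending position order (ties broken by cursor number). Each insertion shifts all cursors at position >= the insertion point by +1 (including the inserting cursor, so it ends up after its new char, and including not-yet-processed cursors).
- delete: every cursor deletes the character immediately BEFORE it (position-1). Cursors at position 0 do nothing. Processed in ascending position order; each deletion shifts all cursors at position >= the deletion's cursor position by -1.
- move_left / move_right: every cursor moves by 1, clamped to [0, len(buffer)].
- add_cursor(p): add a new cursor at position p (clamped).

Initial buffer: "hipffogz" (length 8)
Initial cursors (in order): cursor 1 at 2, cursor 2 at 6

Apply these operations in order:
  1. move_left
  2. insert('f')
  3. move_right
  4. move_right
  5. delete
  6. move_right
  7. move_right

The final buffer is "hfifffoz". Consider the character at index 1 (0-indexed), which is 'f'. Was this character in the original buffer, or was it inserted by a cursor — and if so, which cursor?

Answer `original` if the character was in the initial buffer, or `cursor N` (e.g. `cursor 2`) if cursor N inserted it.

Answer: cursor 1

Derivation:
After op 1 (move_left): buffer="hipffogz" (len 8), cursors c1@1 c2@5, authorship ........
After op 2 (insert('f')): buffer="hfipfffogz" (len 10), cursors c1@2 c2@7, authorship .1....2...
After op 3 (move_right): buffer="hfipfffogz" (len 10), cursors c1@3 c2@8, authorship .1....2...
After op 4 (move_right): buffer="hfipfffogz" (len 10), cursors c1@4 c2@9, authorship .1....2...
After op 5 (delete): buffer="hfifffoz" (len 8), cursors c1@3 c2@7, authorship .1...2..
After op 6 (move_right): buffer="hfifffoz" (len 8), cursors c1@4 c2@8, authorship .1...2..
After op 7 (move_right): buffer="hfifffoz" (len 8), cursors c1@5 c2@8, authorship .1...2..
Authorship (.=original, N=cursor N): . 1 . . . 2 . .
Index 1: author = 1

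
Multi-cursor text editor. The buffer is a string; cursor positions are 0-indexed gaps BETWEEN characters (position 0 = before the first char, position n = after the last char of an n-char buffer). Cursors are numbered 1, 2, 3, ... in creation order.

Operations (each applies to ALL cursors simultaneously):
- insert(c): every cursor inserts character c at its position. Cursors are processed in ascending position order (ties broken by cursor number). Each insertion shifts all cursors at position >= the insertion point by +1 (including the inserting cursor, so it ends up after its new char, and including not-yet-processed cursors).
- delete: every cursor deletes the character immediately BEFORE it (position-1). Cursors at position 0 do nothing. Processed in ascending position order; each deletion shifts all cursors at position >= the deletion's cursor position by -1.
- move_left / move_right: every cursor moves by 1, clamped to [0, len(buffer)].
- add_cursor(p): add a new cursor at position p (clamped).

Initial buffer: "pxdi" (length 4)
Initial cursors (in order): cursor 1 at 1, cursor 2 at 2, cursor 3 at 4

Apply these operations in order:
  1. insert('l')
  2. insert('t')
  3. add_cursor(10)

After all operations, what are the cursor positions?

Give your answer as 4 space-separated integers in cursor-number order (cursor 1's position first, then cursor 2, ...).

Answer: 3 6 10 10

Derivation:
After op 1 (insert('l')): buffer="plxldil" (len 7), cursors c1@2 c2@4 c3@7, authorship .1.2..3
After op 2 (insert('t')): buffer="pltxltdilt" (len 10), cursors c1@3 c2@6 c3@10, authorship .11.22..33
After op 3 (add_cursor(10)): buffer="pltxltdilt" (len 10), cursors c1@3 c2@6 c3@10 c4@10, authorship .11.22..33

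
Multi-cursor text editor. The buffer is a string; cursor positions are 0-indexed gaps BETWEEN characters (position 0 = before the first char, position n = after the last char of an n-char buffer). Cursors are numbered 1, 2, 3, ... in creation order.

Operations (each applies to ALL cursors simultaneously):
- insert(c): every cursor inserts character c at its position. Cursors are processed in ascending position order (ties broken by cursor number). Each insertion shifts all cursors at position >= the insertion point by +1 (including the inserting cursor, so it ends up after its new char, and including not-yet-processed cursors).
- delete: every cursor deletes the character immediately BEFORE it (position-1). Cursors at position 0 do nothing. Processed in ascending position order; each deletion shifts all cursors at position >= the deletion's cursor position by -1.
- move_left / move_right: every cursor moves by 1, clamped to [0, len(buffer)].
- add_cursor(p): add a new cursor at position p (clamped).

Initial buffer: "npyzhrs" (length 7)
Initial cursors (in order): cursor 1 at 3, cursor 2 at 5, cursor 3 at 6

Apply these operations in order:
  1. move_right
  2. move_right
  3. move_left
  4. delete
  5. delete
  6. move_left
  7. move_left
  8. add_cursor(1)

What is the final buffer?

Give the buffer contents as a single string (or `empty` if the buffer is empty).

After op 1 (move_right): buffer="npyzhrs" (len 7), cursors c1@4 c2@6 c3@7, authorship .......
After op 2 (move_right): buffer="npyzhrs" (len 7), cursors c1@5 c2@7 c3@7, authorship .......
After op 3 (move_left): buffer="npyzhrs" (len 7), cursors c1@4 c2@6 c3@6, authorship .......
After op 4 (delete): buffer="npys" (len 4), cursors c1@3 c2@3 c3@3, authorship ....
After op 5 (delete): buffer="s" (len 1), cursors c1@0 c2@0 c3@0, authorship .
After op 6 (move_left): buffer="s" (len 1), cursors c1@0 c2@0 c3@0, authorship .
After op 7 (move_left): buffer="s" (len 1), cursors c1@0 c2@0 c3@0, authorship .
After op 8 (add_cursor(1)): buffer="s" (len 1), cursors c1@0 c2@0 c3@0 c4@1, authorship .

Answer: s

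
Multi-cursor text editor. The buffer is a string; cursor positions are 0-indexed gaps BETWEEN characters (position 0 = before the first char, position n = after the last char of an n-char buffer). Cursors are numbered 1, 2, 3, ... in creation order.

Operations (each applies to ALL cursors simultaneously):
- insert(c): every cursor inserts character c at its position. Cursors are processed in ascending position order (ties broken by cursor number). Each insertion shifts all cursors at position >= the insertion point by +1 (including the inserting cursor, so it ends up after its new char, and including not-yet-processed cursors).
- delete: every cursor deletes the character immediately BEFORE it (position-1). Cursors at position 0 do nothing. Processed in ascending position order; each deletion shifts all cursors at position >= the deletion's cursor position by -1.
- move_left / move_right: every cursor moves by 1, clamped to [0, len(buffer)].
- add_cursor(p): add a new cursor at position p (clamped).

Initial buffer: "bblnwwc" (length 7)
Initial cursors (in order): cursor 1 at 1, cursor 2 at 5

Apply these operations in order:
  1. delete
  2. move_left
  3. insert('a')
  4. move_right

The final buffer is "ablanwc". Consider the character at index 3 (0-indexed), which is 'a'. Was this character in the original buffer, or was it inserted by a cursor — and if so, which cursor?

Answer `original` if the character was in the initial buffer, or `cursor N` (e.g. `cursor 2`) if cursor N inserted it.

Answer: cursor 2

Derivation:
After op 1 (delete): buffer="blnwc" (len 5), cursors c1@0 c2@3, authorship .....
After op 2 (move_left): buffer="blnwc" (len 5), cursors c1@0 c2@2, authorship .....
After op 3 (insert('a')): buffer="ablanwc" (len 7), cursors c1@1 c2@4, authorship 1..2...
After op 4 (move_right): buffer="ablanwc" (len 7), cursors c1@2 c2@5, authorship 1..2...
Authorship (.=original, N=cursor N): 1 . . 2 . . .
Index 3: author = 2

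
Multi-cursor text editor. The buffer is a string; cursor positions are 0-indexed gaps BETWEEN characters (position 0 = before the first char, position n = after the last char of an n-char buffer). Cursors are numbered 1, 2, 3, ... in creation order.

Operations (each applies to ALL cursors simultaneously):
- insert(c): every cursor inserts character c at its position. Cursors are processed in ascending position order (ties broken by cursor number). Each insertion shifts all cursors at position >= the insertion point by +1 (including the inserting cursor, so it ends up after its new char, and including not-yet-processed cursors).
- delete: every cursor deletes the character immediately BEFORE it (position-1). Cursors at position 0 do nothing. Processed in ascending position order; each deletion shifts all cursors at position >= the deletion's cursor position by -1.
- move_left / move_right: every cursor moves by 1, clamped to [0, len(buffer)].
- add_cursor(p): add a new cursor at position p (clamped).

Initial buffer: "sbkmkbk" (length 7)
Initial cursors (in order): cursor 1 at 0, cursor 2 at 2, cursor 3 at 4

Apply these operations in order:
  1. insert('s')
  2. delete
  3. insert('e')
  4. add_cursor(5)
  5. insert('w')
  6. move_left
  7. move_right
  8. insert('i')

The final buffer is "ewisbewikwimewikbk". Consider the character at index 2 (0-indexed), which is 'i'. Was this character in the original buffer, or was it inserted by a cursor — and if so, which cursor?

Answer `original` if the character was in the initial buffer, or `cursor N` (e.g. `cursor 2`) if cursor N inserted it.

After op 1 (insert('s')): buffer="ssbskmskbk" (len 10), cursors c1@1 c2@4 c3@7, authorship 1..2..3...
After op 2 (delete): buffer="sbkmkbk" (len 7), cursors c1@0 c2@2 c3@4, authorship .......
After op 3 (insert('e')): buffer="esbekmekbk" (len 10), cursors c1@1 c2@4 c3@7, authorship 1..2..3...
After op 4 (add_cursor(5)): buffer="esbekmekbk" (len 10), cursors c1@1 c2@4 c4@5 c3@7, authorship 1..2..3...
After op 5 (insert('w')): buffer="ewsbewkwmewkbk" (len 14), cursors c1@2 c2@6 c4@8 c3@11, authorship 11..22.4.33...
After op 6 (move_left): buffer="ewsbewkwmewkbk" (len 14), cursors c1@1 c2@5 c4@7 c3@10, authorship 11..22.4.33...
After op 7 (move_right): buffer="ewsbewkwmewkbk" (len 14), cursors c1@2 c2@6 c4@8 c3@11, authorship 11..22.4.33...
After op 8 (insert('i')): buffer="ewisbewikwimewikbk" (len 18), cursors c1@3 c2@8 c4@11 c3@15, authorship 111..222.44.333...
Authorship (.=original, N=cursor N): 1 1 1 . . 2 2 2 . 4 4 . 3 3 3 . . .
Index 2: author = 1

Answer: cursor 1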